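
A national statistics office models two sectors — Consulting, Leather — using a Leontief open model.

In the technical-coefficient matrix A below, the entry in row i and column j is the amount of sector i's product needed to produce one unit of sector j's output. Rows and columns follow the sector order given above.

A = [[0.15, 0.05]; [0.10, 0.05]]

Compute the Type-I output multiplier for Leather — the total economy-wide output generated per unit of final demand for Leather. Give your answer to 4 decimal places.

m_2 = 1.1215

I − A =
  [   0.85    -0.05]
  [  -0.10     0.95]
det(I−A) = (0.85)(0.95) − (-0.05)(-0.10) = 0.8025
adj(I−A) = [[0.95, 0.05], [0.10, 0.85]]
(I − A)⁻¹ = adj(I−A) / det(I−A) ≈
  [   1.18380     0.06231]
  [   0.12461     1.05919]
The output multiplier for sector j is the column-j sum of the Leontief inverse (I − A)⁻¹ = adj(I−A) / det(I−A).
Column 2 of adj(I−A): (0.05, 0.85); det(I−A) = 0.8025.
m_2 = (0.05 + 0.85) / 0.8025 = 0.90 / 0.8025 ≈ 1.1215.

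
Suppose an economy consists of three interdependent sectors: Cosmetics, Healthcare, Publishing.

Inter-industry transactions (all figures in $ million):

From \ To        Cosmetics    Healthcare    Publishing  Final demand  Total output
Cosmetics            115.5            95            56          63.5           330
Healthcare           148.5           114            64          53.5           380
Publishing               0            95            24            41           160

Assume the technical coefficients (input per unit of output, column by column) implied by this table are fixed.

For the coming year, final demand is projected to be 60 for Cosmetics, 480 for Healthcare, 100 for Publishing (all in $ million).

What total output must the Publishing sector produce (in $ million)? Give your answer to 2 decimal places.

x_3 = 637.22

Technical coefficients a_ij = z_ij / X_j:
  a_11 = 115.5/330 = 0.35, a_21 = 148.5/330 = 0.45, a_31 = 0/330 = 0.00
  a_12 = 95/380 = 0.25, a_22 = 114/380 = 0.30, a_32 = 95/380 = 0.25
  a_13 = 56/160 = 0.35, a_23 = 64/160 = 0.40, a_33 = 24/160 = 0.15
I − A =
  [   0.65    -0.25    -0.35]
  [  -0.45     0.70    -0.40]
  [   0.00    -0.25     0.85]
Cofactors of I−A, C_ij = (−1)^(i+j)·(minor ij) (rows/columns in the sector order above):
  C_11 = (0.70)(0.85) − (-0.40)(-0.25) = 0.4950
  C_12 = −[(-0.45)(0.85) − (-0.40)(0.00)] = 0.3825
  C_13 = (-0.45)(-0.25) − (0.70)(0.00) = 0.1125
  C_21 = −[(-0.25)(0.85) − (-0.35)(-0.25)] = 0.3000
  C_22 = (0.65)(0.85) − (-0.35)(0.00) = 0.5525
  C_23 = −[(0.65)(-0.25) − (-0.25)(0.00)] = 0.1625
  C_31 = (-0.25)(-0.40) − (-0.35)(0.70) = 0.3450
  C_32 = −[(0.65)(-0.40) − (-0.35)(-0.45)] = 0.4175
  C_33 = (0.65)(0.70) − (-0.25)(-0.45) = 0.3425
det(I−A) = Σ_j (I−A)_1j·C_1j = (0.65)(0.4950) + (-0.25)(0.3825) + (-0.35)(0.1125) = 0.18675
adj(I−A) = Cᵀ =
  [ 0.4950   0.3000   0.3450]
  [ 0.3825   0.5525   0.4175]
  [ 0.1125   0.1625   0.3425]
(I − A)⁻¹ = adj(I−A) / det(I−A) ≈
  [   2.6506     1.6064     1.8474]
  [   2.0482     2.9585     2.2356]
  [   0.6024     0.8701     1.8340]
x = (I − A)⁻¹ d = adj(I−A)·d / det(I−A), with det(I−A) = 0.18675:
  x_1 = (0.4950·60 + 0.3000·480 + 0.3450·100) / 0.18675 = 208.20 / 0.18675 ≈ 1114.86
  x_2 = (0.3825·60 + 0.5525·480 + 0.4175·100) / 0.18675 = 329.90 / 0.18675 ≈ 1766.53
  x_3 = (0.1125·60 + 0.1625·480 + 0.3425·100) / 0.18675 = 119.00 / 0.18675 ≈ 637.22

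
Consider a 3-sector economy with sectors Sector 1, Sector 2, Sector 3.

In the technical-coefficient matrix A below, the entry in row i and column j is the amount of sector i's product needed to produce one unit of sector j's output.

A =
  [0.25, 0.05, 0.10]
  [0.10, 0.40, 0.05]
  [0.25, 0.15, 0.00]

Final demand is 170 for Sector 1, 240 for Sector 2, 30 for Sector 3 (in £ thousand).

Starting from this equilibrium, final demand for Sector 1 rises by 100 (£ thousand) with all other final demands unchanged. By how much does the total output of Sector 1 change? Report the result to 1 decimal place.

Δx_1 = 140.3

I − A =
  [   0.75    -0.05    -0.10]
  [  -0.10     0.60    -0.05]
  [  -0.25    -0.15     1.00]
Cofactors of I−A, C_ij = (−1)^(i+j)·(minor ij) (rows/columns in the sector order above):
  C_11 = (0.60)(1.00) − (-0.05)(-0.15) = 0.5925
  C_12 = −[(-0.10)(1.00) − (-0.05)(-0.25)] = 0.1125
  C_13 = (-0.10)(-0.15) − (0.60)(-0.25) = 0.1650
  C_21 = −[(-0.05)(1.00) − (-0.10)(-0.15)] = 0.0650
  C_22 = (0.75)(1.00) − (-0.10)(-0.25) = 0.7250
  C_23 = −[(0.75)(-0.15) − (-0.05)(-0.25)] = 0.1250
  C_31 = (-0.05)(-0.05) − (-0.10)(0.60) = 0.0625
  C_32 = −[(0.75)(-0.05) − (-0.10)(-0.10)] = 0.0475
  C_33 = (0.75)(0.60) − (-0.05)(-0.10) = 0.4450
det(I−A) = Σ_j (I−A)_1j·C_1j = (0.75)(0.5925) + (-0.05)(0.1125) + (-0.10)(0.1650) = 0.42225
adj(I−A) = Cᵀ =
  [ 0.5925   0.0650   0.0625]
  [ 0.1125   0.7250   0.0475]
  [ 0.1650   0.1250   0.4450]
(I − A)⁻¹ = adj(I−A) / det(I−A) ≈
  [   1.4032     0.1539     0.1480]
  [   0.2664     1.7170     0.1125]
  [   0.3908     0.2960     1.0539]
Δx = (I − A)⁻¹ Δd with Δd having +100 in the Sector 1 component and 0 elsewhere.
So Δx_1 = L_11 · (+100), where L_11 = adj(I−A)_11 / det(I−A) = 0.5925 / 0.42225.
Δx_1 = 0.5925 × (+100) / 0.42225 = 59.25 / 0.42225 ≈ 140.3.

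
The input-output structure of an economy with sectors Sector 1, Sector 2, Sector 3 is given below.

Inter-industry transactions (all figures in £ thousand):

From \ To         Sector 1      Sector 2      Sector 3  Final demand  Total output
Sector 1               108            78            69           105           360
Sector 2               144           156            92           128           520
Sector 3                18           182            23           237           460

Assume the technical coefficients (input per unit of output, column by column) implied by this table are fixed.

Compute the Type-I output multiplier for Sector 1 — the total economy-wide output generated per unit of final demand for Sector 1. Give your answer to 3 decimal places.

Technical coefficients a_ij = z_ij / X_j:
  a_11 = 108/360 = 0.30, a_21 = 144/360 = 0.40, a_31 = 18/360 = 0.05
  a_12 = 78/520 = 0.15, a_22 = 156/520 = 0.30, a_32 = 182/520 = 0.35
  a_13 = 69/460 = 0.15, a_23 = 92/460 = 0.20, a_33 = 23/460 = 0.05
I − A =
  [   0.70    -0.15    -0.15]
  [  -0.40     0.70    -0.20]
  [  -0.05    -0.35     0.95]
Cofactors of I−A, C_ij = (−1)^(i+j)·(minor ij) (rows/columns in the sector order above):
  C_11 = (0.70)(0.95) − (-0.20)(-0.35) = 0.5950
  C_12 = −[(-0.40)(0.95) − (-0.20)(-0.05)] = 0.3900
  C_13 = (-0.40)(-0.35) − (0.70)(-0.05) = 0.1750
  C_21 = −[(-0.15)(0.95) − (-0.15)(-0.35)] = 0.1950
  C_22 = (0.70)(0.95) − (-0.15)(-0.05) = 0.6575
  C_23 = −[(0.70)(-0.35) − (-0.15)(-0.05)] = 0.2525
  C_31 = (-0.15)(-0.20) − (-0.15)(0.70) = 0.1350
  C_32 = −[(0.70)(-0.20) − (-0.15)(-0.40)] = 0.2000
  C_33 = (0.70)(0.70) − (-0.15)(-0.40) = 0.4300
det(I−A) = Σ_j (I−A)_1j·C_1j = (0.70)(0.5950) + (-0.15)(0.3900) + (-0.15)(0.1750) = 0.33175
adj(I−A) = Cᵀ =
  [ 0.5950   0.1950   0.1350]
  [ 0.3900   0.6575   0.2000]
  [ 0.1750   0.2525   0.4300]
(I − A)⁻¹ = adj(I−A) / det(I−A) ≈
  [   1.7935     0.5878     0.4069]
  [   1.1756     1.9819     0.6029]
  [   0.5275     0.7611     1.2962]
The output multiplier for sector j is the column-j sum of the Leontief inverse (I − A)⁻¹ = adj(I−A) / det(I−A).
Column 1 of adj(I−A): (0.5950, 0.3900, 0.1750); det(I−A) = 0.33175.
m_1 = (0.5950 + 0.3900 + 0.1750) / 0.33175 = 1.16 / 0.33175 ≈ 3.497.

m_1 = 3.497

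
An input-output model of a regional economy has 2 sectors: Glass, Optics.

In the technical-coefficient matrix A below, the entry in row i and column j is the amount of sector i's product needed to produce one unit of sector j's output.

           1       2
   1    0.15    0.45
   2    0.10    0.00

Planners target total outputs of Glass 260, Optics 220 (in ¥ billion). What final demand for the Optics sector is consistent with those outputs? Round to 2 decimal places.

I − A =
  [   0.85    -0.45]
  [  -0.10     1.00]
d = (I − A) x:
  d_1 = (+0.85)·260 + (-0.45)·220 = 122.00
  d_2 = (-0.10)·260 + (+1.00)·220 = 194.00

d_2 = 194.00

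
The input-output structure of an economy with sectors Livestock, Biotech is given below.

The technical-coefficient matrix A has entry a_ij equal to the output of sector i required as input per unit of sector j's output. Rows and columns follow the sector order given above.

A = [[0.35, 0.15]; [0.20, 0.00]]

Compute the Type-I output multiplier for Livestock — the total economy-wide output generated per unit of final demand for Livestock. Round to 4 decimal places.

m_L = 1.9355

I − A =
  [   0.65    -0.15]
  [  -0.20     1.00]
det(I−A) = (0.65)(1.00) − (-0.15)(-0.20) = 0.6200
adj(I−A) = [[1.00, 0.15], [0.20, 0.65]]
(I − A)⁻¹ = adj(I−A) / det(I−A) ≈
  [   1.61290     0.24194]
  [   0.32258     1.04839]
The output multiplier for sector j is the column-j sum of the Leontief inverse (I − A)⁻¹ = adj(I−A) / det(I−A).
Column L of adj(I−A): (1.00, 0.20); det(I−A) = 0.6200.
m_L = (1.00 + 0.20) / 0.6200 = 1.20 / 0.6200 ≈ 1.9355.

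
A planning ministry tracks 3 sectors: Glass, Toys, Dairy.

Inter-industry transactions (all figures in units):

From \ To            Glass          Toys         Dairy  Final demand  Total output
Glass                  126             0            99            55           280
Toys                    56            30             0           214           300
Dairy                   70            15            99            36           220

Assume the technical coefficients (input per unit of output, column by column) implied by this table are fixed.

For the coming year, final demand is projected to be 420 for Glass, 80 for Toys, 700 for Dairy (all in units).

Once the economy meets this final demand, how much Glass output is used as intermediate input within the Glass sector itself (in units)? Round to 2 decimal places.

z_11 = 1332.97

Technical coefficients a_ij = z_ij / X_j:
  a_11 = 126/280 = 0.45, a_21 = 56/280 = 0.20, a_31 = 70/280 = 0.25
  a_12 = 0/300 = 0.00, a_22 = 30/300 = 0.10, a_32 = 15/300 = 0.05
  a_13 = 99/220 = 0.45, a_23 = 0/220 = 0.00, a_33 = 99/220 = 0.45
I − A =
  [   0.55     0.00    -0.45]
  [  -0.20     0.90     0.00]
  [  -0.25    -0.05     0.55]
Cofactors of I−A, C_ij = (−1)^(i+j)·(minor ij) (rows/columns in the sector order above):
  C_11 = (0.90)(0.55) − (0.00)(-0.05) = 0.4950
  C_12 = −[(-0.20)(0.55) − (0.00)(-0.25)] = 0.1100
  C_13 = (-0.20)(-0.05) − (0.90)(-0.25) = 0.2350
  C_21 = −[(0.00)(0.55) − (-0.45)(-0.05)] = 0.0225
  C_22 = (0.55)(0.55) − (-0.45)(-0.25) = 0.1900
  C_23 = −[(0.55)(-0.05) − (0.00)(-0.25)] = 0.0275
  C_31 = (0.00)(0.00) − (-0.45)(0.90) = 0.4050
  C_32 = −[(0.55)(0.00) − (-0.45)(-0.20)] = 0.0900
  C_33 = (0.55)(0.90) − (0.00)(-0.20) = 0.4950
det(I−A) = Σ_j (I−A)_1j·C_1j = (0.55)(0.4950) + (0.00)(0.1100) + (-0.45)(0.2350) = 0.1665
adj(I−A) = Cᵀ =
  [ 0.4950   0.0225   0.4050]
  [ 0.1100   0.1900   0.0900]
  [ 0.2350   0.0275   0.4950]
(I − A)⁻¹ = adj(I−A) / det(I−A) ≈
  [   2.9730     0.1351     2.4324]
  [   0.6607     1.1411     0.5405]
  [   1.4114     0.1652     2.9730]
First solve x = (I − A)⁻¹ d = adj(I−A)·d / det(I−A); in particular x_1 = (0.4950·420 + 0.0225·80 + 0.4050·700) / 0.1665 = 493.20 / 0.1665 ≈ 2962.1622.
Intermediate flow from 1 to 1: z_11 = a_11 · x_1 = 0.45 × 493.20 / 0.1665 = 221.94 / 0.1665 ≈ 1332.97.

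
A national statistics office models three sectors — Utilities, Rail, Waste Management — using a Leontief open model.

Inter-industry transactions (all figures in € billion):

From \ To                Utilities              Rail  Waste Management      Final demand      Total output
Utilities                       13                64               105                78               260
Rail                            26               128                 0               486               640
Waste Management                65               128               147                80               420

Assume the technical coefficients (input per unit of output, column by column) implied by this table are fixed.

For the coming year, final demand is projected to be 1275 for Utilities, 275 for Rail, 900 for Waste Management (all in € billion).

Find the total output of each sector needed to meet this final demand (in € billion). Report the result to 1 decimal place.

x_U = 2022.3, x_R = 596.5, x_W = 2346.0

Technical coefficients a_ij = z_ij / X_j:
  a_UU = 13/260 = 0.05, a_RU = 26/260 = 0.10, a_WU = 65/260 = 0.25
  a_UR = 64/640 = 0.10, a_RR = 128/640 = 0.20, a_WR = 128/640 = 0.20
  a_UW = 105/420 = 0.25, a_RW = 0/420 = 0.00, a_WW = 147/420 = 0.35
I − A =
  [   0.95    -0.10    -0.25]
  [  -0.10     0.80     0.00]
  [  -0.25    -0.20     0.65]
Cofactors of I−A, C_ij = (−1)^(i+j)·(minor ij) (rows/columns in the sector order above):
  C_11 = (0.80)(0.65) − (0.00)(-0.20) = 0.5200
  C_12 = −[(-0.10)(0.65) − (0.00)(-0.25)] = 0.0650
  C_13 = (-0.10)(-0.20) − (0.80)(-0.25) = 0.2200
  C_21 = −[(-0.10)(0.65) − (-0.25)(-0.20)] = 0.1150
  C_22 = (0.95)(0.65) − (-0.25)(-0.25) = 0.5550
  C_23 = −[(0.95)(-0.20) − (-0.10)(-0.25)] = 0.2150
  C_31 = (-0.10)(0.00) − (-0.25)(0.80) = 0.2000
  C_32 = −[(0.95)(0.00) − (-0.25)(-0.10)] = 0.0250
  C_33 = (0.95)(0.80) − (-0.10)(-0.10) = 0.7500
det(I−A) = Σ_j (I−A)_1j·C_1j = (0.95)(0.5200) + (-0.10)(0.0650) + (-0.25)(0.2200) = 0.4325
adj(I−A) = Cᵀ =
  [ 0.5200   0.1150   0.2000]
  [ 0.0650   0.5550   0.0250]
  [ 0.2200   0.2150   0.7500]
(I − A)⁻¹ = adj(I−A) / det(I−A) ≈
  [   1.2023     0.2659     0.4624]
  [   0.1503     1.2832     0.0578]
  [   0.5087     0.4971     1.7341]
x = (I − A)⁻¹ d = adj(I−A)·d / det(I−A), with det(I−A) = 0.4325:
  x_U = (0.5200·1275 + 0.1150·275 + 0.2000·900) / 0.4325 = 874.625 / 0.4325 ≈ 2022.3
  x_R = (0.0650·1275 + 0.5550·275 + 0.0250·900) / 0.4325 = 258.00 / 0.4325 ≈ 596.5
  x_W = (0.2200·1275 + 0.2150·275 + 0.7500·900) / 0.4325 = 1014.625 / 0.4325 ≈ 2346.0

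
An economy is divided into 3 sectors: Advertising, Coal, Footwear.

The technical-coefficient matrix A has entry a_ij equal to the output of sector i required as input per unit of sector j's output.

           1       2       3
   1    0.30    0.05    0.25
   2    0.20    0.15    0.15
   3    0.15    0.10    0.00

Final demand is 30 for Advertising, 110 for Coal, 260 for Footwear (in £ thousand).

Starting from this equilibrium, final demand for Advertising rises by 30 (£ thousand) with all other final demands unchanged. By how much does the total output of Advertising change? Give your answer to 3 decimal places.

Δx_1 = 46.692

I − A =
  [   0.70    -0.05    -0.25]
  [  -0.20     0.85    -0.15]
  [  -0.15    -0.10     1.00]
Cofactors of I−A, C_ij = (−1)^(i+j)·(minor ij) (rows/columns in the sector order above):
  C_11 = (0.85)(1.00) − (-0.15)(-0.10) = 0.8350
  C_12 = −[(-0.20)(1.00) − (-0.15)(-0.15)] = 0.2225
  C_13 = (-0.20)(-0.10) − (0.85)(-0.15) = 0.1475
  C_21 = −[(-0.05)(1.00) − (-0.25)(-0.10)] = 0.0750
  C_22 = (0.70)(1.00) − (-0.25)(-0.15) = 0.6625
  C_23 = −[(0.70)(-0.10) − (-0.05)(-0.15)] = 0.0775
  C_31 = (-0.05)(-0.15) − (-0.25)(0.85) = 0.2200
  C_32 = −[(0.70)(-0.15) − (-0.25)(-0.20)] = 0.1550
  C_33 = (0.70)(0.85) − (-0.05)(-0.20) = 0.5850
det(I−A) = Σ_j (I−A)_1j·C_1j = (0.70)(0.8350) + (-0.05)(0.2225) + (-0.25)(0.1475) = 0.5365
adj(I−A) = Cᵀ =
  [ 0.8350   0.0750   0.2200]
  [ 0.2225   0.6625   0.1550]
  [ 0.1475   0.0775   0.5850]
(I − A)⁻¹ = adj(I−A) / det(I−A) ≈
  [   1.5564     0.1398     0.4101]
  [   0.4147     1.2349     0.2889]
  [   0.2749     0.1445     1.0904]
Δx = (I − A)⁻¹ Δd with Δd having +30 in the Advertising component and 0 elsewhere.
So Δx_1 = L_11 · (+30), where L_11 = adj(I−A)_11 / det(I−A) = 0.8350 / 0.5365.
Δx_1 = 0.8350 × (+30) / 0.5365 = 25.05 / 0.5365 ≈ 46.692.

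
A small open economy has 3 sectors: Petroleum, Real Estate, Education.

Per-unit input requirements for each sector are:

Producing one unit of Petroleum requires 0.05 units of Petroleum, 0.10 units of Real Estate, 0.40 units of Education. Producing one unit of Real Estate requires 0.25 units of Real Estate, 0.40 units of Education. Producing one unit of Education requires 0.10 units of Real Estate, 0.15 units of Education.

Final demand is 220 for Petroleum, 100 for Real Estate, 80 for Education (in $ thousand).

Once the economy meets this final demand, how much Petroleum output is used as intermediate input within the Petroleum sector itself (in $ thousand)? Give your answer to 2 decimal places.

z_PP = 11.58

I − A =
  [   0.95     0.00     0.00]
  [  -0.10     0.75    -0.10]
  [  -0.40    -0.40     0.85]
Cofactors of I−A, C_ij = (−1)^(i+j)·(minor ij) (rows/columns in the sector order above):
  C_11 = (0.75)(0.85) − (-0.10)(-0.40) = 0.5975
  C_12 = −[(-0.10)(0.85) − (-0.10)(-0.40)] = 0.1250
  C_13 = (-0.10)(-0.40) − (0.75)(-0.40) = 0.3400
  C_21 = −[(0.00)(0.85) − (0.00)(-0.40)] = 0.0000
  C_22 = (0.95)(0.85) − (0.00)(-0.40) = 0.8075
  C_23 = −[(0.95)(-0.40) − (0.00)(-0.40)] = 0.3800
  C_31 = (0.00)(-0.10) − (0.00)(0.75) = 0.0000
  C_32 = −[(0.95)(-0.10) − (0.00)(-0.10)] = 0.0950
  C_33 = (0.95)(0.75) − (0.00)(-0.10) = 0.7125
det(I−A) = Σ_j (I−A)_1j·C_1j = (0.95)(0.5975) + (0.00)(0.1250) + (0.00)(0.3400) = 0.567625
adj(I−A) = Cᵀ =
  [ 0.5975   0.0000   0.0000]
  [ 0.1250   0.8075   0.0950]
  [ 0.3400   0.3800   0.7125]
(I − A)⁻¹ = adj(I−A) / det(I−A) ≈
  [   1.0526     0.0000     0.0000]
  [   0.2202     1.4226     0.1674]
  [   0.5990     0.6695     1.2552]
First solve x = (I − A)⁻¹ d = adj(I−A)·d / det(I−A); in particular x_P = (0.5975·220 + 0.0000·100 + 0.0000·80) / 0.567625 = 131.45 / 0.567625 ≈ 231.5789.
Intermediate flow from P to P: z_PP = a_PP · x_P = 0.05 × 131.45 / 0.567625 = 6.5725 / 0.567625 ≈ 11.58.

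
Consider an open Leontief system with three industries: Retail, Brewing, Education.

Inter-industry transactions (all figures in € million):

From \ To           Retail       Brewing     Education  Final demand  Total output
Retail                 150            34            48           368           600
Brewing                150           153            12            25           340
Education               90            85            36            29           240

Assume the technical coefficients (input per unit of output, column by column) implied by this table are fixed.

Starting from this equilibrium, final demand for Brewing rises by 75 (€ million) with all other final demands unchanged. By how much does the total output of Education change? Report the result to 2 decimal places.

Technical coefficients a_ij = z_ij / X_j:
  a_RR = 150/600 = 0.25, a_BR = 150/600 = 0.25, a_ER = 90/600 = 0.15
  a_RB = 34/340 = 0.10, a_BB = 153/340 = 0.45, a_EB = 85/340 = 0.25
  a_RE = 48/240 = 0.20, a_BE = 12/240 = 0.05, a_EE = 36/240 = 0.15
I − A =
  [   0.75    -0.10    -0.20]
  [  -0.25     0.55    -0.05]
  [  -0.15    -0.25     0.85]
Cofactors of I−A, C_ij = (−1)^(i+j)·(minor ij) (rows/columns in the sector order above):
  C_11 = (0.55)(0.85) − (-0.05)(-0.25) = 0.4550
  C_12 = −[(-0.25)(0.85) − (-0.05)(-0.15)] = 0.2200
  C_13 = (-0.25)(-0.25) − (0.55)(-0.15) = 0.1450
  C_21 = −[(-0.10)(0.85) − (-0.20)(-0.25)] = 0.1350
  C_22 = (0.75)(0.85) − (-0.20)(-0.15) = 0.6075
  C_23 = −[(0.75)(-0.25) − (-0.10)(-0.15)] = 0.2025
  C_31 = (-0.10)(-0.05) − (-0.20)(0.55) = 0.1150
  C_32 = −[(0.75)(-0.05) − (-0.20)(-0.25)] = 0.0875
  C_33 = (0.75)(0.55) − (-0.10)(-0.25) = 0.3875
det(I−A) = Σ_j (I−A)_1j·C_1j = (0.75)(0.4550) + (-0.10)(0.2200) + (-0.20)(0.1450) = 0.29025
adj(I−A) = Cᵀ =
  [ 0.4550   0.1350   0.1150]
  [ 0.2200   0.6075   0.0875]
  [ 0.1450   0.2025   0.3875]
(I − A)⁻¹ = adj(I−A) / det(I−A) ≈
  [   1.5676     0.4651     0.3962]
  [   0.7580     2.0930     0.3015]
  [   0.4996     0.6977     1.3351]
Δx = (I − A)⁻¹ Δd with Δd having +75 in the Brewing component and 0 elsewhere.
So Δx_E = L_EB · (+75), where L_EB = adj(I−A)_EB / det(I−A) = 0.2025 / 0.29025.
Δx_E = 0.2025 × (+75) / 0.29025 = 15.1875 / 0.29025 ≈ 52.33.

Δx_E = 52.33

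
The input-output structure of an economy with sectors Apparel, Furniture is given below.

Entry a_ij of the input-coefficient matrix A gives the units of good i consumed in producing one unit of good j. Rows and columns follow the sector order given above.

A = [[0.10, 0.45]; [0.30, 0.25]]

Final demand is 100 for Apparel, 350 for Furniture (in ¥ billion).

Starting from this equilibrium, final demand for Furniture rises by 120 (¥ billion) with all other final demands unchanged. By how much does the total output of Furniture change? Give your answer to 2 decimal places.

Δx_2 = 200.00

I − A =
  [   0.90    -0.45]
  [  -0.30     0.75]
det(I−A) = (0.90)(0.75) − (-0.45)(-0.30) = 0.5400
adj(I−A) = [[0.75, 0.45], [0.30, 0.90]]
(I − A)⁻¹ = adj(I−A) / det(I−A) ≈
  [   1.3889     0.8333]
  [   0.5556     1.6667]
Δx = (I − A)⁻¹ Δd with Δd having +120 in the Furniture component and 0 elsewhere.
So Δx_2 = L_22 · (+120), where L_22 = adj(I−A)_22 / det(I−A) = 0.90 / 0.5400.
Δx_2 = 0.90 × (+120) / 0.5400 = 108.00 / 0.5400 = 200.00.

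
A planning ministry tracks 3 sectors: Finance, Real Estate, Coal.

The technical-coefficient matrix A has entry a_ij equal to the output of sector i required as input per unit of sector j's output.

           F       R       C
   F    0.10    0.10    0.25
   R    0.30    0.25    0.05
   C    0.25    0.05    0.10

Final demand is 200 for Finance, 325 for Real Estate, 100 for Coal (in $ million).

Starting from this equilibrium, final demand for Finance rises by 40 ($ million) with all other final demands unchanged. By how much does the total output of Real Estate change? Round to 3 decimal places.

I − A =
  [   0.90    -0.10    -0.25]
  [  -0.30     0.75    -0.05]
  [  -0.25    -0.05     0.90]
Cofactors of I−A, C_ij = (−1)^(i+j)·(minor ij) (rows/columns in the sector order above):
  C_11 = (0.75)(0.90) − (-0.05)(-0.05) = 0.6725
  C_12 = −[(-0.30)(0.90) − (-0.05)(-0.25)] = 0.2825
  C_13 = (-0.30)(-0.05) − (0.75)(-0.25) = 0.2025
  C_21 = −[(-0.10)(0.90) − (-0.25)(-0.05)] = 0.1025
  C_22 = (0.90)(0.90) − (-0.25)(-0.25) = 0.7475
  C_23 = −[(0.90)(-0.05) − (-0.10)(-0.25)] = 0.0700
  C_31 = (-0.10)(-0.05) − (-0.25)(0.75) = 0.1925
  C_32 = −[(0.90)(-0.05) − (-0.25)(-0.30)] = 0.1200
  C_33 = (0.90)(0.75) − (-0.10)(-0.30) = 0.6450
det(I−A) = Σ_j (I−A)_1j·C_1j = (0.90)(0.6725) + (-0.10)(0.2825) + (-0.25)(0.2025) = 0.526375
adj(I−A) = Cᵀ =
  [ 0.6725   0.1025   0.1925]
  [ 0.2825   0.7475   0.1200]
  [ 0.2025   0.0700   0.6450]
(I − A)⁻¹ = adj(I−A) / det(I−A) ≈
  [   1.2776     0.1947     0.3657]
  [   0.5367     1.4201     0.2280]
  [   0.3847     0.1330     1.2254]
Δx = (I − A)⁻¹ Δd with Δd having +40 in the Finance component and 0 elsewhere.
So Δx_R = L_RF · (+40), where L_RF = adj(I−A)_RF / det(I−A) = 0.2825 / 0.526375.
Δx_R = 0.2825 × (+40) / 0.526375 = 11.30 / 0.526375 ≈ 21.468.

Δx_R = 21.468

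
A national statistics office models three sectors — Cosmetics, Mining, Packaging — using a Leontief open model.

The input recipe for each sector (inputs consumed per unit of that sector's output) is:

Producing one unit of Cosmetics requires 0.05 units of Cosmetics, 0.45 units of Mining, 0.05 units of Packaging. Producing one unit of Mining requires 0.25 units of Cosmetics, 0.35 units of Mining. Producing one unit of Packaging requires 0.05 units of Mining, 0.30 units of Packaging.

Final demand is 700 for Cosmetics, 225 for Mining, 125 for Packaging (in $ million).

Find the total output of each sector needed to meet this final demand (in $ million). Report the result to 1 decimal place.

I − A =
  [   0.95    -0.25     0.00]
  [  -0.45     0.65    -0.05]
  [  -0.05     0.00     0.70]
Cofactors of I−A, C_ij = (−1)^(i+j)·(minor ij) (rows/columns in the sector order above):
  C_11 = (0.65)(0.70) − (-0.05)(0.00) = 0.4550
  C_12 = −[(-0.45)(0.70) − (-0.05)(-0.05)] = 0.3175
  C_13 = (-0.45)(0.00) − (0.65)(-0.05) = 0.0325
  C_21 = −[(-0.25)(0.70) − (0.00)(0.00)] = 0.1750
  C_22 = (0.95)(0.70) − (0.00)(-0.05) = 0.6650
  C_23 = −[(0.95)(0.00) − (-0.25)(-0.05)] = 0.0125
  C_31 = (-0.25)(-0.05) − (0.00)(0.65) = 0.0125
  C_32 = −[(0.95)(-0.05) − (0.00)(-0.45)] = 0.0475
  C_33 = (0.95)(0.65) − (-0.25)(-0.45) = 0.5050
det(I−A) = Σ_j (I−A)_1j·C_1j = (0.95)(0.4550) + (-0.25)(0.3175) + (0.00)(0.0325) = 0.352875
adj(I−A) = Cᵀ =
  [ 0.4550   0.1750   0.0125]
  [ 0.3175   0.6650   0.0475]
  [ 0.0325   0.0125   0.5050]
(I − A)⁻¹ = adj(I−A) / det(I−A) ≈
  [   1.2894     0.4959     0.0354]
  [   0.8998     1.8845     0.1346]
  [   0.0921     0.0354     1.4311]
x = (I − A)⁻¹ d = adj(I−A)·d / det(I−A), with det(I−A) = 0.352875:
  x_1 = (0.4550·700 + 0.1750·225 + 0.0125·125) / 0.352875 = 359.4375 / 0.352875 ≈ 1018.6
  x_2 = (0.3175·700 + 0.6650·225 + 0.0475·125) / 0.352875 = 377.8125 / 0.352875 ≈ 1070.7
  x_3 = (0.0325·700 + 0.0125·225 + 0.5050·125) / 0.352875 = 88.6875 / 0.352875 ≈ 251.3

x_1 = 1018.6, x_2 = 1070.7, x_3 = 251.3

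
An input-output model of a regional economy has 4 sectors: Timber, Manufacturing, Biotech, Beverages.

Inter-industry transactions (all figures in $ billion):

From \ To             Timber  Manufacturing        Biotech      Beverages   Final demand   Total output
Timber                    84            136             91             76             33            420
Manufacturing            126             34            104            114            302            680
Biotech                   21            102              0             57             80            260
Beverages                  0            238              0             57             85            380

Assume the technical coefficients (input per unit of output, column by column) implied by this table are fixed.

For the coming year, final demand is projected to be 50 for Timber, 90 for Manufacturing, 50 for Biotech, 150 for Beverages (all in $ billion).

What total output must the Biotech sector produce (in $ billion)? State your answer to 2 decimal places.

x_3 = 169.96

Technical coefficients a_ij = z_ij / X_j:
  a_11 = 84/420 = 0.20, a_21 = 126/420 = 0.30, a_31 = 21/420 = 0.05, a_41 = 0/420 = 0.00
  a_12 = 136/680 = 0.20, a_22 = 34/680 = 0.05, a_32 = 102/680 = 0.15, a_42 = 238/680 = 0.35
  a_13 = 91/260 = 0.35, a_23 = 104/260 = 0.40, a_33 = 0/260 = 0.00, a_43 = 0/260 = 0.00
  a_14 = 76/380 = 0.20, a_24 = 114/380 = 0.30, a_34 = 57/380 = 0.15, a_44 = 57/380 = 0.15
I − A =
  [   0.80    -0.20    -0.35    -0.20]
  [  -0.30     0.95    -0.40    -0.30]
  [  -0.05    -0.15     1.00    -0.15]
  [   0.00    -0.35     0.00     0.85]
Compute the cofactors C_ij = (−1)^(i+j)·(3×3 minor ij) of I−A; the adjugate is their transpose:
adj(I−A) = Cᵀ =
  [ 0.630500   0.303000   0.341875   0.315625]
  [ 0.272000   0.665125   0.361250   0.362500]
  [ 0.089125   0.156000   0.490000   0.162500]
  [ 0.112000   0.273875   0.148750   0.615625]
det(I−A) = Σ_j (I−A)_1j·C_1j = (0.80)(0.630500) + (-0.20)(0.272000) + (-0.35)(0.089125) + (-0.20)(0.112000) = 0.39640625
(I − A)⁻¹ = adj(I−A) / det(I−A) ≈
  [   1.5905     0.7644     0.8624     0.7962]
  [   0.6862     1.6779     0.9113     0.9145]
  [   0.2248     0.3935     1.2361     0.4099]
  [   0.2825     0.6909     0.3752     1.5530]
x = (I − A)⁻¹ d = adj(I−A)·d / det(I−A), with det(I−A) = 0.39640625:
  x_1 = (0.630500·50 + 0.303000·90 + 0.341875·50 + 0.315625·150) / 0.39640625 = 123.2325 / 0.39640625 ≈ 310.87
  x_2 = (0.272000·50 + 0.665125·90 + 0.361250·50 + 0.362500·150) / 0.39640625 = 145.89875 / 0.39640625 ≈ 368.05
  x_3 = (0.089125·50 + 0.156000·90 + 0.490000·50 + 0.162500·150) / 0.39640625 = 67.37125 / 0.39640625 ≈ 169.96
  x_4 = (0.112000·50 + 0.273875·90 + 0.148750·50 + 0.615625·150) / 0.39640625 = 130.03 / 0.39640625 ≈ 328.02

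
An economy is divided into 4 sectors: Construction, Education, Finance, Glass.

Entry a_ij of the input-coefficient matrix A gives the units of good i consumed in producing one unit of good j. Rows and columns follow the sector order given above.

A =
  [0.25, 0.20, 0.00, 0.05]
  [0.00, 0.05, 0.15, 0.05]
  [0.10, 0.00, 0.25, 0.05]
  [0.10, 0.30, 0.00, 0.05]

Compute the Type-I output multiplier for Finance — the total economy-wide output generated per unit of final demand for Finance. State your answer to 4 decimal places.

I − A =
  [   0.75    -0.20     0.00    -0.05]
  [   0.00     0.95    -0.15    -0.05]
  [  -0.10     0.00     0.75    -0.05]
  [  -0.10    -0.30     0.00     0.95]
Compute the cofactors C_ij = (−1)^(i+j)·(3×3 minor ij) of I−A; the adjugate is their transpose:
adj(I−A) = Cᵀ =
  [ 0.663375   0.153750   0.030750   0.044625]
  [ 0.018750   0.530625   0.106125   0.034500]
  [ 0.093500   0.032750   0.659875   0.041375]
  [ 0.075750   0.183750   0.036750   0.531375]
det(I−A) = Σ_j (I−A)_1j·C_1j = (0.75)(0.663375) + (-0.20)(0.018750) + (0.00)(0.093500) + (-0.05)(0.075750) = 0.48999375
(I − A)⁻¹ = adj(I−A) / det(I−A) ≈
  [   1.35384     0.31378     0.06276     0.09107]
  [   0.03827     1.08292     0.21658     0.07041]
  [   0.19082     0.06684     1.34670     0.08444]
  [   0.15459     0.37500     0.07500     1.08445]
The output multiplier for sector j is the column-j sum of the Leontief inverse (I − A)⁻¹ = adj(I−A) / det(I−A).
Column 3 of adj(I−A): (0.030750, 0.106125, 0.659875, 0.036750); det(I−A) = 0.48999375.
m_3 = (0.030750 + 0.106125 + 0.659875 + 0.036750) / 0.48999375 = 0.8335 / 0.48999375 ≈ 1.7010.

m_3 = 1.7010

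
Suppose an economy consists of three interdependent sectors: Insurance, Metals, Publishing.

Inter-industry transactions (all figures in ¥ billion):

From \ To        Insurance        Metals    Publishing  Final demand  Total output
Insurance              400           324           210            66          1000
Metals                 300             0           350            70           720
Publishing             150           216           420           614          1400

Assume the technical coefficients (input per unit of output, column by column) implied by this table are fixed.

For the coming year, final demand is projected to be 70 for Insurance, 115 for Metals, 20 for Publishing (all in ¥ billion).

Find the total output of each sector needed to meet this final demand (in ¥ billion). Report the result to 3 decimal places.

x_1 = 397.144, x_2 = 294.069, x_3 = 239.703

Technical coefficients a_ij = z_ij / X_j:
  a_11 = 400/1000 = 0.40, a_21 = 300/1000 = 0.30, a_31 = 150/1000 = 0.15
  a_12 = 324/720 = 0.45, a_22 = 0/720 = 0.00, a_32 = 216/720 = 0.30
  a_13 = 210/1400 = 0.15, a_23 = 350/1400 = 0.25, a_33 = 420/1400 = 0.30
I − A =
  [   0.60    -0.45    -0.15]
  [  -0.30     1.00    -0.25]
  [  -0.15    -0.30     0.70]
Cofactors of I−A, C_ij = (−1)^(i+j)·(minor ij) (rows/columns in the sector order above):
  C_11 = (1.00)(0.70) − (-0.25)(-0.30) = 0.6250
  C_12 = −[(-0.30)(0.70) − (-0.25)(-0.15)] = 0.2475
  C_13 = (-0.30)(-0.30) − (1.00)(-0.15) = 0.2400
  C_21 = −[(-0.45)(0.70) − (-0.15)(-0.30)] = 0.3600
  C_22 = (0.60)(0.70) − (-0.15)(-0.15) = 0.3975
  C_23 = −[(0.60)(-0.30) − (-0.45)(-0.15)] = 0.2475
  C_31 = (-0.45)(-0.25) − (-0.15)(1.00) = 0.2625
  C_32 = −[(0.60)(-0.25) − (-0.15)(-0.30)] = 0.1950
  C_33 = (0.60)(1.00) − (-0.45)(-0.30) = 0.4650
det(I−A) = Σ_j (I−A)_1j·C_1j = (0.60)(0.6250) + (-0.45)(0.2475) + (-0.15)(0.2400) = 0.227625
adj(I−A) = Cᵀ =
  [ 0.6250   0.3600   0.2625]
  [ 0.2475   0.3975   0.1950]
  [ 0.2400   0.2475   0.4650]
(I − A)⁻¹ = adj(I−A) / det(I−A) ≈
  [   2.7457     1.5815     1.1532]
  [   1.0873     1.7463     0.8567]
  [   1.0544     1.0873     2.0428]
x = (I − A)⁻¹ d = adj(I−A)·d / det(I−A), with det(I−A) = 0.227625:
  x_1 = (0.6250·70 + 0.3600·115 + 0.2625·20) / 0.227625 = 90.40 / 0.227625 ≈ 397.144
  x_2 = (0.2475·70 + 0.3975·115 + 0.1950·20) / 0.227625 = 66.9375 / 0.227625 ≈ 294.069
  x_3 = (0.2400·70 + 0.2475·115 + 0.4650·20) / 0.227625 = 54.5625 / 0.227625 ≈ 239.703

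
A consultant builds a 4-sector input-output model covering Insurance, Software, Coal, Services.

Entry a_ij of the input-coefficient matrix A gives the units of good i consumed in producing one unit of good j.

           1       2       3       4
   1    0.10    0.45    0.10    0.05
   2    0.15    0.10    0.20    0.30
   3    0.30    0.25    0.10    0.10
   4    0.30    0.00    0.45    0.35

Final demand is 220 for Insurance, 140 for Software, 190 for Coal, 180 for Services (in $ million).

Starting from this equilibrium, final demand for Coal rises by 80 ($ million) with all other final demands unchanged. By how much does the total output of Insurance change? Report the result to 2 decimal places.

Δx_1 = 70.99

I − A =
  [   0.90    -0.45    -0.10    -0.05]
  [  -0.15     0.90    -0.20    -0.30]
  [  -0.30    -0.25     0.90    -0.10]
  [  -0.30     0.00    -0.45     0.65]
Compute the cofactors C_ij = (−1)^(i+j)·(3×3 minor ij) of I−A; the adjugate is their transpose:
adj(I−A) = Cᵀ =
  [ 0.419750   0.264875   0.198000   0.185000]
  [ 0.247500   0.443250   0.257625   0.263250]
  [ 0.249375   0.243750   0.428625   0.197625]
  [ 0.366375   0.291000   0.388125   0.565500]
det(I−A) = Σ_j (I−A)_1j·C_1j = (0.90)(0.419750) + (-0.45)(0.247500) + (-0.10)(0.249375) + (-0.05)(0.366375) = 0.22314375
(I − A)⁻¹ = adj(I−A) / det(I−A) ≈
  [   1.8811     1.1870     0.8873     0.8291]
  [   1.1092     1.9864     1.1545     1.1797]
  [   1.1176     1.0923     1.9208     0.8856]
  [   1.6419     1.3041     1.7393     2.5342]
Δx = (I − A)⁻¹ Δd with Δd having +80 in the Coal component and 0 elsewhere.
So Δx_1 = L_13 · (+80), where L_13 = adj(I−A)_13 / det(I−A) = 0.198000 / 0.22314375.
Δx_1 = 0.198000 × (+80) / 0.22314375 = 15.84 / 0.22314375 ≈ 70.99.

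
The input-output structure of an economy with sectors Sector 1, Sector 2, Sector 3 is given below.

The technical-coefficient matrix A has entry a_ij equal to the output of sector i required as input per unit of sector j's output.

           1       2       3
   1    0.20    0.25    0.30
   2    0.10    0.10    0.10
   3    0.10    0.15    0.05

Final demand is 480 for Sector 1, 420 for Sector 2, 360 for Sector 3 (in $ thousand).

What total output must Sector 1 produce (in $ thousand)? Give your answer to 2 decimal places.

I − A =
  [   0.80    -0.25    -0.30]
  [  -0.10     0.90    -0.10]
  [  -0.10    -0.15     0.95]
Cofactors of I−A, C_ij = (−1)^(i+j)·(minor ij) (rows/columns in the sector order above):
  C_11 = (0.90)(0.95) − (-0.10)(-0.15) = 0.8400
  C_12 = −[(-0.10)(0.95) − (-0.10)(-0.10)] = 0.1050
  C_13 = (-0.10)(-0.15) − (0.90)(-0.10) = 0.1050
  C_21 = −[(-0.25)(0.95) − (-0.30)(-0.15)] = 0.2825
  C_22 = (0.80)(0.95) − (-0.30)(-0.10) = 0.7300
  C_23 = −[(0.80)(-0.15) − (-0.25)(-0.10)] = 0.1450
  C_31 = (-0.25)(-0.10) − (-0.30)(0.90) = 0.2950
  C_32 = −[(0.80)(-0.10) − (-0.30)(-0.10)] = 0.1100
  C_33 = (0.80)(0.90) − (-0.25)(-0.10) = 0.6950
det(I−A) = Σ_j (I−A)_1j·C_1j = (0.80)(0.8400) + (-0.25)(0.1050) + (-0.30)(0.1050) = 0.61425
adj(I−A) = Cᵀ =
  [ 0.8400   0.2825   0.2950]
  [ 0.1050   0.7300   0.1100]
  [ 0.1050   0.1450   0.6950]
(I − A)⁻¹ = adj(I−A) / det(I−A) ≈
  [   1.3675     0.4599     0.4803]
  [   0.1709     1.1884     0.1791]
  [   0.1709     0.2361     1.1315]
x = (I − A)⁻¹ d = adj(I−A)·d / det(I−A), with det(I−A) = 0.61425:
  x_1 = (0.8400·480 + 0.2825·420 + 0.2950·360) / 0.61425 = 628.05 / 0.61425 ≈ 1022.47
  x_2 = (0.1050·480 + 0.7300·420 + 0.1100·360) / 0.61425 = 396.60 / 0.61425 ≈ 645.67
  x_3 = (0.1050·480 + 0.1450·420 + 0.6950·360) / 0.61425 = 361.50 / 0.61425 ≈ 588.52

x_1 = 1022.47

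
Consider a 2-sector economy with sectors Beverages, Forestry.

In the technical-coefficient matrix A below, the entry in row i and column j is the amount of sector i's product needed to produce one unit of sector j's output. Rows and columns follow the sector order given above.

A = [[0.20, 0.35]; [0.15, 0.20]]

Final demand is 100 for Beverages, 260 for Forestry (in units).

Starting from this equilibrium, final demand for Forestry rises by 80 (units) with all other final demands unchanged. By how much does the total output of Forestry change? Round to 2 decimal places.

Δx_2 = 108.94

I − A =
  [   0.80    -0.35]
  [  -0.15     0.80]
det(I−A) = (0.80)(0.80) − (-0.35)(-0.15) = 0.5875
adj(I−A) = [[0.80, 0.35], [0.15, 0.80]]
(I − A)⁻¹ = adj(I−A) / det(I−A) ≈
  [   1.3617     0.5957]
  [   0.2553     1.3617]
Δx = (I − A)⁻¹ Δd with Δd having +80 in the Forestry component and 0 elsewhere.
So Δx_2 = L_22 · (+80), where L_22 = adj(I−A)_22 / det(I−A) = 0.80 / 0.5875.
Δx_2 = 0.80 × (+80) / 0.5875 = 64.00 / 0.5875 ≈ 108.94.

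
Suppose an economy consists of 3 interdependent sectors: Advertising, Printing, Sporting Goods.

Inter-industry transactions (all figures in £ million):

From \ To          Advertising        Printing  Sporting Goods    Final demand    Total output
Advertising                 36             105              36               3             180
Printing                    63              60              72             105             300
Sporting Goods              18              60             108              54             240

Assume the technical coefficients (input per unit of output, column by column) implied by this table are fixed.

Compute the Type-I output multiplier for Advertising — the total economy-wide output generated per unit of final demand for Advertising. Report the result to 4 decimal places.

Technical coefficients a_ij = z_ij / X_j:
  a_AA = 36/180 = 0.20, a_PA = 63/180 = 0.35, a_SA = 18/180 = 0.10
  a_AP = 105/300 = 0.35, a_PP = 60/300 = 0.20, a_SP = 60/300 = 0.20
  a_AS = 36/240 = 0.15, a_PS = 72/240 = 0.30, a_SS = 108/240 = 0.45
I − A =
  [   0.80    -0.35    -0.15]
  [  -0.35     0.80    -0.30]
  [  -0.10    -0.20     0.55]
Cofactors of I−A, C_ij = (−1)^(i+j)·(minor ij) (rows/columns in the sector order above):
  C_11 = (0.80)(0.55) − (-0.30)(-0.20) = 0.3800
  C_12 = −[(-0.35)(0.55) − (-0.30)(-0.10)] = 0.2225
  C_13 = (-0.35)(-0.20) − (0.80)(-0.10) = 0.1500
  C_21 = −[(-0.35)(0.55) − (-0.15)(-0.20)] = 0.2225
  C_22 = (0.80)(0.55) − (-0.15)(-0.10) = 0.4250
  C_23 = −[(0.80)(-0.20) − (-0.35)(-0.10)] = 0.1950
  C_31 = (-0.35)(-0.30) − (-0.15)(0.80) = 0.2250
  C_32 = −[(0.80)(-0.30) − (-0.15)(-0.35)] = 0.2925
  C_33 = (0.80)(0.80) − (-0.35)(-0.35) = 0.5175
det(I−A) = Σ_j (I−A)_1j·C_1j = (0.80)(0.3800) + (-0.35)(0.2225) + (-0.15)(0.1500) = 0.203625
adj(I−A) = Cᵀ =
  [ 0.3800   0.2225   0.2250]
  [ 0.2225   0.4250   0.2925]
  [ 0.1500   0.1950   0.5175]
(I − A)⁻¹ = adj(I−A) / det(I−A) ≈
  [   1.86618     1.09269     1.10497]
  [   1.09269     2.08717     1.43646]
  [   0.73665     0.95764     2.54144]
The output multiplier for sector j is the column-j sum of the Leontief inverse (I − A)⁻¹ = adj(I−A) / det(I−A).
Column A of adj(I−A): (0.3800, 0.2225, 0.1500); det(I−A) = 0.203625.
m_A = (0.3800 + 0.2225 + 0.1500) / 0.203625 = 0.7525 / 0.203625 ≈ 3.6955.

m_A = 3.6955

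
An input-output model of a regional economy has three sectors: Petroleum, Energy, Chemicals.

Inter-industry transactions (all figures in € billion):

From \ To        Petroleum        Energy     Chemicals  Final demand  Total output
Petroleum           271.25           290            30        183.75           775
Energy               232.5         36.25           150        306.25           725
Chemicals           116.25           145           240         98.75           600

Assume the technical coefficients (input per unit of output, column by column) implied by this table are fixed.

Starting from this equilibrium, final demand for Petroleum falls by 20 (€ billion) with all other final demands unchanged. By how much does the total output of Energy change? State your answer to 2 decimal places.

Technical coefficients a_ij = z_ij / X_j:
  a_PP = 271.25/775 = 0.35, a_EP = 232.5/775 = 0.30, a_CP = 116.25/775 = 0.15
  a_PE = 290/725 = 0.40, a_EE = 36.25/725 = 0.05, a_CE = 145/725 = 0.20
  a_PC = 30/600 = 0.05, a_EC = 150/600 = 0.25, a_CC = 240/600 = 0.40
I − A =
  [   0.65    -0.40    -0.05]
  [  -0.30     0.95    -0.25]
  [  -0.15    -0.20     0.60]
Cofactors of I−A, C_ij = (−1)^(i+j)·(minor ij) (rows/columns in the sector order above):
  C_11 = (0.95)(0.60) − (-0.25)(-0.20) = 0.5200
  C_12 = −[(-0.30)(0.60) − (-0.25)(-0.15)] = 0.2175
  C_13 = (-0.30)(-0.20) − (0.95)(-0.15) = 0.2025
  C_21 = −[(-0.40)(0.60) − (-0.05)(-0.20)] = 0.2500
  C_22 = (0.65)(0.60) − (-0.05)(-0.15) = 0.3825
  C_23 = −[(0.65)(-0.20) − (-0.40)(-0.15)] = 0.1900
  C_31 = (-0.40)(-0.25) − (-0.05)(0.95) = 0.1475
  C_32 = −[(0.65)(-0.25) − (-0.05)(-0.30)] = 0.1775
  C_33 = (0.65)(0.95) − (-0.40)(-0.30) = 0.4975
det(I−A) = Σ_j (I−A)_1j·C_1j = (0.65)(0.5200) + (-0.40)(0.2175) + (-0.05)(0.2025) = 0.240875
adj(I−A) = Cᵀ =
  [ 0.5200   0.2500   0.1475]
  [ 0.2175   0.3825   0.1775]
  [ 0.2025   0.1900   0.4975]
(I − A)⁻¹ = adj(I−A) / det(I−A) ≈
  [   2.1588     1.0379     0.6124]
  [   0.9030     1.5880     0.7369]
  [   0.8407     0.7888     2.0654]
Δx = (I − A)⁻¹ Δd with Δd having -20 in the Petroleum component and 0 elsewhere.
So Δx_E = L_EP · (-20), where L_EP = adj(I−A)_EP / det(I−A) = 0.2175 / 0.240875.
Δx_E = 0.2175 × (-20) / 0.240875 = -4.35 / 0.240875 ≈ -18.06.

Δx_E = -18.06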